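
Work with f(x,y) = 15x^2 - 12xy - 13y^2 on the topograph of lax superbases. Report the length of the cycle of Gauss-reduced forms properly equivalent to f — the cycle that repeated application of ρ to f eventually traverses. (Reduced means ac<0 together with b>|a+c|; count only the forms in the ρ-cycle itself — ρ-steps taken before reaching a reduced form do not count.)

D = 924, ⌊√D⌋ = 30
descent: ρ → (-13,12,15)  [lands on river]
river: ρ → (15,18,-10)
river: ρ → (-10,22,11)
river: ρ → (11,22,-10)
river: ρ → (-10,18,15)
river: ρ → (15,12,-13)
river: ρ → (-13,14,14)
river: ρ → (14,14,-13)
ρ-cycle length = 8 (tail of 1 descent step not counted)

8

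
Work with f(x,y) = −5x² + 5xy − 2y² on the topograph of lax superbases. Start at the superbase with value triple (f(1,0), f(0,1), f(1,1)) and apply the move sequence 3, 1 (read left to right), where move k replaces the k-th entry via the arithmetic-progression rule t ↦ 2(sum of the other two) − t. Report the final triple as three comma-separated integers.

start (-5,-2,-2) = (f(1,0),f(0,1),f(1,1))
replace slot 3: 2·((-5)+(-2)) − (-2) = -12 → (-5,-2,-12)
replace slot 1: 2·((-2)+(-12)) − (-5) = -23 → (-23,-2,-12)

-23,-2,-12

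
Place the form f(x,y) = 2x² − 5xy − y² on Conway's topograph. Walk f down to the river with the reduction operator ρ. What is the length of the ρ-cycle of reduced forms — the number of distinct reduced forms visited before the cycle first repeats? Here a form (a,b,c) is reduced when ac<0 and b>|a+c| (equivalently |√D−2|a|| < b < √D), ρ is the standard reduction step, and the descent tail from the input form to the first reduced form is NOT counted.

D = 33, ⌊√D⌋ = 5
descent: ρ → (-1,5,2)  [lands on river]
river: ρ → (2,3,-3)
river: ρ → (-3,3,2)
river: ρ → (2,5,-1)
ρ-cycle length = 4 (tail of 1 descent step not counted)

4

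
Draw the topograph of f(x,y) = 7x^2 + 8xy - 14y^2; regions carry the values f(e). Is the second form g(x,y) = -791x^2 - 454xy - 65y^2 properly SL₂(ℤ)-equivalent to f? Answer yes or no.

D₁ = 456, D₂ = 456
river cycle of f (length 6): (-14, 20, 1), (1, 20, -14), (-14, 8, 7), (7, 20, -2), (-2, 20, 7), (7, 8, -14)
river cycle of g (length 6): (-14, 20, 1), (1, 20, -14), (-14, 8, 7), (7, 20, -2), (-2, 20, 7), (7, 8, -14)
cycles coincide ⇒ equivalent

yes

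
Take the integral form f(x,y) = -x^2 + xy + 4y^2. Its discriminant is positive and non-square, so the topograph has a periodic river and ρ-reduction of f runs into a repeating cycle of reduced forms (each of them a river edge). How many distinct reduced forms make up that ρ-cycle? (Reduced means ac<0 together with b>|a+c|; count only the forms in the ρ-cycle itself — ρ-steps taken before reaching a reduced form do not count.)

D = 17, ⌊√D⌋ = 4
descent: ρ → (4,-1,-1)
descent: ρ → (-1,3,2)  [lands on river]
river: ρ → (2,1,-2)
river: ρ → (-2,3,1)
river: ρ → (1,3,-2)
river: ρ → (-2,1,2)
river: ρ → (2,3,-1)
ρ-cycle length = 6 (tail of 2 descent steps not counted)

6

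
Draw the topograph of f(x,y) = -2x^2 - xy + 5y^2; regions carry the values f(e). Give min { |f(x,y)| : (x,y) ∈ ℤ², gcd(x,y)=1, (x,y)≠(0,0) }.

descent: ρ → (5,1,-2)
descent: ρ → (-2,3,4)  [lands on river]
river: ρ → (4,5,-1)
river: ρ → (-1,5,4)
river: ρ → (4,3,-2)
river: ρ → (-2,5,2)
river: ρ → (2,3,-4)
river: ρ → (-4,5,1)
river: ρ → (1,5,-4)
river: ρ → (-4,3,2)
river: ρ → (2,5,-2)
closes: descent 2, river 10
min |a| on river = 1

1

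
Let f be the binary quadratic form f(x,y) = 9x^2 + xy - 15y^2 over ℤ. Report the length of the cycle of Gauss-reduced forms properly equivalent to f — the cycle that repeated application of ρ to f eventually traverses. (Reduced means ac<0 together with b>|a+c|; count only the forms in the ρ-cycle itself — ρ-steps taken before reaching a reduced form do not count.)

D = 541, ⌊√D⌋ = 23
descent: ρ → (-15,-1,9)
descent: ρ → (9,19,-5)  [lands on river]
river: ρ → (-5,21,5)
river: ρ → (5,19,-9)
river: ρ → (-9,17,7)
river: ρ → (7,11,-15)
river: ρ → (-15,19,3)
river: ρ → (3,23,-1)
river: ρ → (-1,23,3)
river: ρ → (3,19,-15)
river: ρ → (-15,11,7)
river: ρ → (7,17,-9)
river: ρ → (-9,19,5)
river: ρ → (5,21,-5)
river: ρ → (-5,19,9)
river: ρ → (9,17,-7)
river: ρ → (-7,11,15)
river: ρ → (15,19,-3)
river: ρ → (-3,23,1)
river: ρ → (1,23,-3)
river: ρ → (-3,19,15)
river: ρ → (15,11,-7)
river: ρ → (-7,17,9)
ρ-cycle length = 22 (tail of 2 descent steps not counted)

22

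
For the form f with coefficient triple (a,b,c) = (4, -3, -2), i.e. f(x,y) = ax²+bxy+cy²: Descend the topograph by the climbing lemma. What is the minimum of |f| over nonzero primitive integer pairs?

descent: ρ → (-2,3,4)  [lands on river]
river: ρ → (4,5,-1)
river: ρ → (-1,5,4)
river: ρ → (4,3,-2)
river: ρ → (-2,5,2)
river: ρ → (2,3,-4)
river: ρ → (-4,5,1)
river: ρ → (1,5,-4)
river: ρ → (-4,3,2)
river: ρ → (2,5,-2)
closes: descent 1, river 10
min |a| on river = 1

1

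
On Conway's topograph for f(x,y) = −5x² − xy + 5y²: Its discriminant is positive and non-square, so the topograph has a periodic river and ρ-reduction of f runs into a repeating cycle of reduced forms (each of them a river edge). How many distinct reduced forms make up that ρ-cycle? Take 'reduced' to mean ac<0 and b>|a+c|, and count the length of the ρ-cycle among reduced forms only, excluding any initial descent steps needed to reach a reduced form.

D = 101, ⌊√D⌋ = 10
descent: ρ → (5,1,-5)  [lands on river]
river: ρ → (-5,9,1)
river: ρ → (1,9,-5)
river: ρ → (-5,1,5)
river: ρ → (5,9,-1)
river: ρ → (-1,9,5)
ρ-cycle length = 6 (tail of 1 descent step not counted)

6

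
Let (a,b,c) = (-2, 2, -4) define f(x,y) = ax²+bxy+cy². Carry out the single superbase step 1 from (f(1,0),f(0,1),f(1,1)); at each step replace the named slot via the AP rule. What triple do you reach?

start (-2,-4,-4) = (f(1,0),f(0,1),f(1,1))
replace slot 1: 2·((-4)+(-4)) − (-2) = -14 → (-14,-4,-4)

-14,-4,-4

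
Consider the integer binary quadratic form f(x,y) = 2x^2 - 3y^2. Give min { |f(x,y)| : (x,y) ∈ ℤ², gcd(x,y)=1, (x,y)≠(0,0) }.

descent: ρ → (-3,0,2)
descent: ρ → (2,4,-1)  [lands on river]
river: ρ → (-1,4,2)
closes: descent 2, river 2
min |a| on river = 1

1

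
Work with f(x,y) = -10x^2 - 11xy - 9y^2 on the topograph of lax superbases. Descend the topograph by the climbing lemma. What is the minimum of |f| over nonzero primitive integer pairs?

translate: b→-9 (≡11 mod 20), so (10,11,9)→(10,-9,8)
flip: (10,-9,8)→(8,9,10)
translate: b→-7 (≡9 mod 16), so (8,9,10)→(8,-7,9)
reduced (well bottom): (8,-7,9) with a≤c, −a<b≤a
well minimum |f| = |-8| = 8 (negative-definite)

8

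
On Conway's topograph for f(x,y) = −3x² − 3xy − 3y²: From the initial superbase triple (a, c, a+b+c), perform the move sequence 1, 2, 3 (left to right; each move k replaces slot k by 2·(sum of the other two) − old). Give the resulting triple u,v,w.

start (-3,-3,-9) = (f(1,0),f(0,1),f(1,1))
replace slot 1: 2·((-3)+(-9)) − (-3) = -21 → (-21,-3,-9)
replace slot 2: 2·((-21)+(-9)) − (-3) = -57 → (-21,-57,-9)
replace slot 3: 2·((-21)+(-57)) − (-9) = -147 → (-21,-57,-147)

-21,-57,-147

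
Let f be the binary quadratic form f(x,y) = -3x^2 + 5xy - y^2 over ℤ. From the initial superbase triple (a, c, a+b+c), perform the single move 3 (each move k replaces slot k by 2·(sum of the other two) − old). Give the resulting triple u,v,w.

start (-3,-1,1) = (f(1,0),f(0,1),f(1,1))
replace slot 3: 2·((-3)+(-1)) − 1 = -9 → (-3,-1,-9)

-3,-1,-9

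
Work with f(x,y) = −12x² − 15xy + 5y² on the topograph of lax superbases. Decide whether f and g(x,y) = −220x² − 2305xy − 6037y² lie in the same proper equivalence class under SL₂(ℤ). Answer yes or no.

D₁ = 465, D₂ = 465
river cycle of f (length 10): (5, 15, -12), (-12, 9, 8), (8, 7, -13), (-13, 19, 2), (2, 21, -3), (-3, 21, 2), (2, 19, -13), (-13, 7, 8), (8, 9, -12), (-12, 15, 5)
river cycle of g (length 10): (-12, 9, 8), (8, 7, -13), (-13, 19, 2), (2, 21, -3), (-3, 21, 2), (2, 19, -13), (-13, 7, 8), (8, 9, -12), (-12, 15, 5), (5, 15, -12)
cycles coincide ⇒ equivalent

yes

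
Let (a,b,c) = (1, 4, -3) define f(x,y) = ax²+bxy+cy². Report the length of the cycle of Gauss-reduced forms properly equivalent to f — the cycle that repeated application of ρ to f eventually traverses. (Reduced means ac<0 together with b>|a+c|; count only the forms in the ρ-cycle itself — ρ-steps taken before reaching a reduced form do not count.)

D = 28, ⌊√D⌋ = 5
river: ρ → (-3,2,2)
river: ρ → (2,2,-3)
river: ρ → (-3,4,1)
river: ρ → (1,4,-3)
ρ-cycle length = 4 (tail of 0 descent steps not counted)

4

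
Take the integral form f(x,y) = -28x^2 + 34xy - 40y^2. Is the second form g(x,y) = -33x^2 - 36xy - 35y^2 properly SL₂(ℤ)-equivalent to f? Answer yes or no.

D₁ = -3324, D₂ = -3324
f is negative-definite; reduce −f:
−f: translate: b→22 (≡-34 mod 56), so (28,-34,40)→(28,22,34)
−f: reduced (well bottom): (28,22,34) with a≤c, −a<b≤a
flip sign back: reduced form of f is (-28,-22,-34)
g is negative-definite; reduce −g:
−g: translate: b→-30 (≡36 mod 66), so (33,36,35)→(33,-30,32)
−g: flip: (33,-30,32)→(32,30,33)
−g: reduced (well bottom): (32,30,33) with a≤c, −a<b≤a
flip sign back: reduced form of g is (-32,-30,-33)
reduced forms (-28, -22, -34) vs (-32, -30, -33) ⇒ inequivalent

no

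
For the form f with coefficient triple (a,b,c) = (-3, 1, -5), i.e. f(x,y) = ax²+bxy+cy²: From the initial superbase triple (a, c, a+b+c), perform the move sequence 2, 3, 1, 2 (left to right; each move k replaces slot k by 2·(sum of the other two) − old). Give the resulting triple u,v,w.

start (-3,-5,-7) = (f(1,0),f(0,1),f(1,1))
replace slot 2: 2·((-3)+(-7)) − (-5) = -15 → (-3,-15,-7)
replace slot 3: 2·((-3)+(-15)) − (-7) = -29 → (-3,-15,-29)
replace slot 1: 2·((-15)+(-29)) − (-3) = -85 → (-85,-15,-29)
replace slot 2: 2·((-85)+(-29)) − (-15) = -213 → (-85,-213,-29)

-85,-213,-29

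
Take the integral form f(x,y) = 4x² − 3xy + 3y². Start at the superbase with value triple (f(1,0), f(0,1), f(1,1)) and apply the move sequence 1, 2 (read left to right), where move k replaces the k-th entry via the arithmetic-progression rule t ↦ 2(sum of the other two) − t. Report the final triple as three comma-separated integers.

start (4,3,4) = (f(1,0),f(0,1),f(1,1))
replace slot 1: 2·(3+4) − 4 = 10 → (10,3,4)
replace slot 2: 2·(10+4) − 3 = 25 → (10,25,4)

10,25,4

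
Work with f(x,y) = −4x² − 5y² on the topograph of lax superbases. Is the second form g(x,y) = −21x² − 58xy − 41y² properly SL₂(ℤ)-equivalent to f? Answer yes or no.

D₁ = -80, D₂ = -80
f is negative-definite; reduce −f:
−f: reduced (well bottom): (4,0,5) with a≤c, −a<b≤a
flip sign back: reduced form of f is (-4,0,-5)
g is negative-definite; reduce −g:
−g: translate: b→16 (≡58 mod 42), so (21,58,41)→(21,16,4)
−g: flip: (21,16,4)→(4,-16,21)
−g: translate: b→0 (≡-16 mod 8), so (4,-16,21)→(4,0,5)
−g: reduced (well bottom): (4,0,5) with a≤c, −a<b≤a
flip sign back: reduced form of g is (-4,0,-5)
reduced forms (-4, 0, -5) vs (-4, 0, -5) ⇒ equivalent

yes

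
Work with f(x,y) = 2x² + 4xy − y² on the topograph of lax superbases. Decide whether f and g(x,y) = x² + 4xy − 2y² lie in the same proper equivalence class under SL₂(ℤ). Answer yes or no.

D₁ = 24, D₂ = 24
river cycle of f (length 2): (-1, 4, 2), (2, 4, -1)
river cycle of g (length 2): (-2, 4, 1), (1, 4, -2)
cycles differ ⇒ inequivalent

no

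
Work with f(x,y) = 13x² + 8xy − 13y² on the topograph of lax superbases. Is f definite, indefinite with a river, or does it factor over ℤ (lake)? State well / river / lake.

D = b²−4ac = 8² − 4·13·(-13) = 740
D > 0 non-square ⇒ indefinite ⇒ periodic river

river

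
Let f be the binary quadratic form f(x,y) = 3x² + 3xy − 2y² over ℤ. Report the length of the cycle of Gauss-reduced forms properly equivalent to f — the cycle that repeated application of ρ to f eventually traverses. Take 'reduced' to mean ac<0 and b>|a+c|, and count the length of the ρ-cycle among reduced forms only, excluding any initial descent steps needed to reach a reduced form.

D = 33, ⌊√D⌋ = 5
river: ρ → (-2,5,1)
river: ρ → (1,5,-2)
river: ρ → (-2,3,3)
river: ρ → (3,3,-2)
ρ-cycle length = 4 (tail of 0 descent steps not counted)

4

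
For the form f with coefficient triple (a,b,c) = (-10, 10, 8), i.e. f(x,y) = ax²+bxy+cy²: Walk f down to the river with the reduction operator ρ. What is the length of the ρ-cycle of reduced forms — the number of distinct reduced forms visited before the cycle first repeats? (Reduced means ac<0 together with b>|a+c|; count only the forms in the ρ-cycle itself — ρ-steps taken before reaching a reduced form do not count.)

D = 420, ⌊√D⌋ = 20
river: ρ → (8,6,-12)
river: ρ → (-12,18,2)
river: ρ → (2,18,-12)
river: ρ → (-12,6,8)
river: ρ → (8,10,-10)
river: ρ → (-10,10,8)
ρ-cycle length = 6 (tail of 0 descent steps not counted)

6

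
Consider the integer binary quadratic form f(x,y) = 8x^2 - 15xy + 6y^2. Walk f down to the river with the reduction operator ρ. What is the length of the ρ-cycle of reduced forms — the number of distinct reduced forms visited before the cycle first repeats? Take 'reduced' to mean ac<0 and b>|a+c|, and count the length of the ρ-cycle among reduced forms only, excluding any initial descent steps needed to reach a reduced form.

D = 33, ⌊√D⌋ = 5
descent: ρ → (6,3,-1)
descent: ρ → (-1,5,2)  [lands on river]
river: ρ → (2,3,-3)
river: ρ → (-3,3,2)
river: ρ → (2,5,-1)
ρ-cycle length = 4 (tail of 2 descent steps not counted)

4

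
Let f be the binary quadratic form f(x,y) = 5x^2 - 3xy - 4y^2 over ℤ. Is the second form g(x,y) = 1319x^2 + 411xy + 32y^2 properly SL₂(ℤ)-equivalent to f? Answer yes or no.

D₁ = 89, D₂ = 89
river cycle of f (length 14): (-4, 3, 5), (5, 7, -2), (-2, 9, 1), (1, 9, -2), (-2, 7, 5), (5, 3, -4), (-4, 5, 4), (4, 3, -5), (-5, 7, 2), (2, 9, -1), … (4 more)
river cycle of g (length 14): (5, 7, -2), (-2, 9, 1), (1, 9, -2), (-2, 7, 5), (5, 3, -4), (-4, 5, 4), (4, 3, -5), (-5, 7, 2), (2, 9, -1), (-1, 9, 2), … (4 more)
cycles coincide ⇒ equivalent

yes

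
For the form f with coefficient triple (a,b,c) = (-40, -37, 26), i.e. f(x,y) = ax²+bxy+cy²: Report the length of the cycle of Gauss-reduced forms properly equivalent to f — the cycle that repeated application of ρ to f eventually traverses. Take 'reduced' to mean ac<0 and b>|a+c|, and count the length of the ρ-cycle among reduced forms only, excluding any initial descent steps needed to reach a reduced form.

D = 5529, ⌊√D⌋ = 74
descent: ρ → (26,37,-40)  [lands on river]
river: ρ → (-40,43,23)
river: ρ → (23,49,-34)
river: ρ → (-34,19,38)
river: ρ → (38,57,-15)
river: ρ → (-15,63,26)
river: ρ → (26,41,-37)
river: ρ → (-37,33,30)
river: ρ → (30,27,-40)
river: ρ → (-40,53,17)
river: ρ → (17,49,-46)
river: ρ → (-46,43,20)
river: ρ → (20,37,-52)
river: ρ → (-52,67,5)
river: ρ → (5,73,-10)
river: ρ → (-10,67,26)
ρ-cycle length = 16 (tail of 1 descent step not counted)

16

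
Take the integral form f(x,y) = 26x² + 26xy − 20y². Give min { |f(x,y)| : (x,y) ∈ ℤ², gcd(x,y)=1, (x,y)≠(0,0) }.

river: ρ → (-20,14,32)
river: ρ → (32,50,-2)
river: ρ → (-2,50,32)
river: ρ → (32,14,-20)
river: ρ → (-20,26,26)
river: ρ → (26,26,-20)
closes: descent 0, river 6
min |a| on river = 2

2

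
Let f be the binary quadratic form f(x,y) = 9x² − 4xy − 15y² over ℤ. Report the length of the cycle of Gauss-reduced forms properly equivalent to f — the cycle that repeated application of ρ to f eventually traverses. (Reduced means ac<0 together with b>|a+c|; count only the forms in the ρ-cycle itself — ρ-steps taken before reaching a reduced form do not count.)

D = 556, ⌊√D⌋ = 23
descent: ρ → (-15,4,9)
descent: ρ → (9,14,-10)  [lands on river]
river: ρ → (-10,6,13)
river: ρ → (13,20,-3)
river: ρ → (-3,22,6)
river: ρ → (6,14,-15)
river: ρ → (-15,16,5)
river: ρ → (5,14,-18)
river: ρ → (-18,22,1)
river: ρ → (1,22,-18)
river: ρ → (-18,14,5)
river: ρ → (5,16,-15)
river: ρ → (-15,14,6)
river: ρ → (6,22,-3)
river: ρ → (-3,20,13)
river: ρ → (13,6,-10)
river: ρ → (-10,14,9)
river: ρ → (9,22,-2)
river: ρ → (-2,22,9)
ρ-cycle length = 18 (tail of 2 descent steps not counted)

18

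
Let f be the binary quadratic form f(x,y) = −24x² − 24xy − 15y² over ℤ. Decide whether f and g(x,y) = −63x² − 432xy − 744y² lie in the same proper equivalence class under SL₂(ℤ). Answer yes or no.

D₁ = -864, D₂ = -864
f is negative-definite; reduce −f:
−f: flip: (24,24,15)→(15,-24,24)
−f: translate: b→6 (≡-24 mod 30), so (15,-24,24)→(15,6,15)
−f: reduced (well bottom): (15,6,15) with a≤c, −a<b≤a
flip sign back: reduced form of f is (-15,-6,-15)
g is negative-definite; reduce −g:
−g: translate: b→54 (≡432 mod 126), so (63,432,744)→(63,54,15)
−g: flip: (63,54,15)→(15,-54,63)
−g: translate: b→6 (≡-54 mod 30), so (15,-54,63)→(15,6,15)
−g: reduced (well bottom): (15,6,15) with a≤c, −a<b≤a
flip sign back: reduced form of g is (-15,-6,-15)
reduced forms (-15, -6, -15) vs (-15, -6, -15) ⇒ equivalent

yes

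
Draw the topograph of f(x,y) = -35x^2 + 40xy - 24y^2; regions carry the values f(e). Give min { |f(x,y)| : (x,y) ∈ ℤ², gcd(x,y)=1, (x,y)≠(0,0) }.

translate: b→30 (≡-40 mod 70), so (35,-40,24)→(35,30,19)
flip: (35,30,19)→(19,-30,35)
translate: b→8 (≡-30 mod 38), so (19,-30,35)→(19,8,24)
reduced (well bottom): (19,8,24) with a≤c, −a<b≤a
well minimum |f| = |-19| = 19 (negative-definite)

19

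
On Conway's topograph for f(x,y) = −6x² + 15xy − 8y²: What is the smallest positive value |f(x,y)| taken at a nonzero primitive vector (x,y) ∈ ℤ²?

descent: ρ → (-8,1,1)
descent: ρ → (1,5,-2)  [lands on river]
river: ρ → (-2,3,3)
river: ρ → (3,3,-2)
river: ρ → (-2,5,1)
closes: descent 2, river 4
min |a| on river = 1

1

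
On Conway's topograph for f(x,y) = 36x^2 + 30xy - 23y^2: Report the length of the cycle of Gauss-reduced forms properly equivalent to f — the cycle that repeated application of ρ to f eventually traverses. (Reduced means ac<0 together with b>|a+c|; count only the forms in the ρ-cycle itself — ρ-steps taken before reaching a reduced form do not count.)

D = 4212, ⌊√D⌋ = 64
river: ρ → (-23,62,4)
river: ρ → (4,58,-53)
river: ρ → (-53,48,9)
river: ρ → (9,60,-17)
river: ρ → (-17,42,36)
river: ρ → (36,30,-23)
ρ-cycle length = 6 (tail of 0 descent steps not counted)

6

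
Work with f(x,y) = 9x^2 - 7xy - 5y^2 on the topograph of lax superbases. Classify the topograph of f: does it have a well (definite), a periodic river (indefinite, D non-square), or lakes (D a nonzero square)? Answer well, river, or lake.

D = b²−4ac = (-7)² − 4·9·(-5) = 229
D > 0 non-square ⇒ indefinite ⇒ periodic river

river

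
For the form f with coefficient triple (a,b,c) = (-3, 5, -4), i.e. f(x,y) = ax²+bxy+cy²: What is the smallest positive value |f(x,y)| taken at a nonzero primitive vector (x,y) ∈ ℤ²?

translate: b→1 (≡-5 mod 6), so (3,-5,4)→(3,1,2)
flip: (3,1,2)→(2,-1,3)
reduced (well bottom): (2,-1,3) with a≤c, −a<b≤a
well minimum |f| = |-2| = 2 (negative-definite)

2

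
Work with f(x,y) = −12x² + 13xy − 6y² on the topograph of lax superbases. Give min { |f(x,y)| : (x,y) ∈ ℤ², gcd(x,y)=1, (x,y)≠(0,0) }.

translate: b→11 (≡-13 mod 24), so (12,-13,6)→(12,11,5)
flip: (12,11,5)→(5,-11,12)
translate: b→-1 (≡-11 mod 10), so (5,-11,12)→(5,-1,6)
reduced (well bottom): (5,-1,6) with a≤c, −a<b≤a
well minimum |f| = |-5| = 5 (negative-definite)

5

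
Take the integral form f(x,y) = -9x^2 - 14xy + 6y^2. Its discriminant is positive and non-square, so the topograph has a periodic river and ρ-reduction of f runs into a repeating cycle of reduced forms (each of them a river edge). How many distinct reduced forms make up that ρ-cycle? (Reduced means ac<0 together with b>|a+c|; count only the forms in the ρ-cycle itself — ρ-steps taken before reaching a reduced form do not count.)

D = 412, ⌊√D⌋ = 20
descent: ρ → (6,14,-9)  [lands on river]
river: ρ → (-9,4,11)
river: ρ → (11,18,-2)
river: ρ → (-2,18,11)
river: ρ → (11,4,-9)
river: ρ → (-9,14,6)
river: ρ → (6,10,-13)
river: ρ → (-13,16,3)
river: ρ → (3,20,-1)
river: ρ → (-1,20,3)
river: ρ → (3,16,-13)
river: ρ → (-13,10,6)
ρ-cycle length = 12 (tail of 1 descent step not counted)

12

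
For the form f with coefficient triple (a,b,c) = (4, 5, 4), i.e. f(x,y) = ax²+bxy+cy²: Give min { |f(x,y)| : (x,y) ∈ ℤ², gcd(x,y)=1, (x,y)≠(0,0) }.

translate: b→-3 (≡5 mod 8), so (4,5,4)→(4,-3,3)
flip: (4,-3,3)→(3,3,4)
reduced (well bottom): (3,3,4) with a≤c, −a<b≤a
well minimum = a = 3

3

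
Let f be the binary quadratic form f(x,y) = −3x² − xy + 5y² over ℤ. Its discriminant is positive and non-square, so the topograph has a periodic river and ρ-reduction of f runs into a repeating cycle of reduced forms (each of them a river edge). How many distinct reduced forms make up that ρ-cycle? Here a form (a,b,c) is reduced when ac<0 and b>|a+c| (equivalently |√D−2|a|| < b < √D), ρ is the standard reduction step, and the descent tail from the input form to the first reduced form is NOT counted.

D = 61, ⌊√D⌋ = 7
descent: ρ → (5,1,-3)
descent: ρ → (-3,5,3)  [lands on river]
river: ρ → (3,7,-1)
river: ρ → (-1,7,3)
river: ρ → (3,5,-3)
river: ρ → (-3,7,1)
river: ρ → (1,7,-3)
ρ-cycle length = 6 (tail of 2 descent steps not counted)

6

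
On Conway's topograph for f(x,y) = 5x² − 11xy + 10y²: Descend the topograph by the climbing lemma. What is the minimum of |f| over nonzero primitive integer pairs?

translate: b→-1 (≡-11 mod 10), so (5,-11,10)→(5,-1,4)
flip: (5,-1,4)→(4,1,5)
reduced (well bottom): (4,1,5) with a≤c, −a<b≤a
well minimum = a = 4

4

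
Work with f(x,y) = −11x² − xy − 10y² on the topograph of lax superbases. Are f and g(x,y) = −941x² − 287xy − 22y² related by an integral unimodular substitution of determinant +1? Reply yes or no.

D₁ = -439, D₂ = -439
f is negative-definite; reduce −f:
−f: flip: (11,1,10)→(10,-1,11)
−f: reduced (well bottom): (10,-1,11) with a≤c, −a<b≤a
flip sign back: reduced form of f is (-10,1,-11)
g is negative-definite; reduce −g:
−g: flip: (941,287,22)→(22,-287,941)
−g: translate: b→21 (≡-287 mod 44), so (22,-287,941)→(22,21,10)
−g: flip: (22,21,10)→(10,-21,22)
−g: translate: b→-1 (≡-21 mod 20), so (10,-21,22)→(10,-1,11)
−g: reduced (well bottom): (10,-1,11) with a≤c, −a<b≤a
flip sign back: reduced form of g is (-10,1,-11)
reduced forms (-10, 1, -11) vs (-10, 1, -11) ⇒ equivalent

yes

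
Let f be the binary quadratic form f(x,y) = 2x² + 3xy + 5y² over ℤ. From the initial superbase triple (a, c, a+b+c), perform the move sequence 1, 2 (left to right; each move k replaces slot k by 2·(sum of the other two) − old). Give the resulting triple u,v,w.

start (2,5,10) = (f(1,0),f(0,1),f(1,1))
replace slot 1: 2·(5+10) − 2 = 28 → (28,5,10)
replace slot 2: 2·(28+10) − 5 = 71 → (28,71,10)

28,71,10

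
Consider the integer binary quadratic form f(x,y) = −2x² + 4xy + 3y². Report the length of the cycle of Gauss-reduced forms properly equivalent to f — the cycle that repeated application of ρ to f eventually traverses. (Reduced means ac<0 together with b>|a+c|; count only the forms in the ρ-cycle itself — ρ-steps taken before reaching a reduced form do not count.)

D = 40, ⌊√D⌋ = 6
river: ρ → (3,2,-3)
river: ρ → (-3,4,2)
river: ρ → (2,4,-3)
river: ρ → (-3,2,3)
river: ρ → (3,4,-2)
river: ρ → (-2,4,3)
ρ-cycle length = 6 (tail of 0 descent steps not counted)

6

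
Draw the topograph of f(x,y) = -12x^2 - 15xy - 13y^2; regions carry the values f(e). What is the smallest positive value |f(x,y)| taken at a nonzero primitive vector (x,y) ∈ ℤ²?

translate: b→-9 (≡15 mod 24), so (12,15,13)→(12,-9,10)
flip: (12,-9,10)→(10,9,12)
reduced (well bottom): (10,9,12) with a≤c, −a<b≤a
well minimum |f| = |-10| = 10 (negative-definite)

10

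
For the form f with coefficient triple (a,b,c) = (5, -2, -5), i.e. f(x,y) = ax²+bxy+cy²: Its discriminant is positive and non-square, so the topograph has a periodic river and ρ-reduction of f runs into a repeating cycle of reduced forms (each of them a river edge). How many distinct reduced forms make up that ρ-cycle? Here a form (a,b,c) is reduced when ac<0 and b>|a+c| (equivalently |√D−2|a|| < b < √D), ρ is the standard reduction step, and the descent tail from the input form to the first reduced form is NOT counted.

D = 104, ⌊√D⌋ = 10
descent: ρ → (-5,2,5)  [lands on river]
river: ρ → (5,8,-2)
river: ρ → (-2,8,5)
river: ρ → (5,2,-5)
river: ρ → (-5,8,2)
river: ρ → (2,8,-5)
ρ-cycle length = 6 (tail of 1 descent step not counted)

6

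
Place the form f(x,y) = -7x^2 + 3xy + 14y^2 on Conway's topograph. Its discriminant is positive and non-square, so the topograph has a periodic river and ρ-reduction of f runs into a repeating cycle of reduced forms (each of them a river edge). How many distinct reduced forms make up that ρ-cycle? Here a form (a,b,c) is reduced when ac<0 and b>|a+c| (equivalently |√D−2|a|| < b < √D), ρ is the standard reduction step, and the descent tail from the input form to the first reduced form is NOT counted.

D = 401, ⌊√D⌋ = 20
descent: ρ → (14,-3,-7)
descent: ρ → (-7,17,4)  [lands on river]
river: ρ → (4,15,-11)
river: ρ → (-11,7,8)
river: ρ → (8,9,-10)
river: ρ → (-10,11,7)
river: ρ → (7,17,-4)
river: ρ → (-4,15,11)
river: ρ → (11,7,-8)
river: ρ → (-8,9,10)
river: ρ → (10,11,-7)
ρ-cycle length = 10 (tail of 2 descent steps not counted)

10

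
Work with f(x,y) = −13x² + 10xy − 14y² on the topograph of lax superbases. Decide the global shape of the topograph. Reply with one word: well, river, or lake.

D = b²−4ac = 10² − 4·(-13)·(-14) = -628
D < 0 ⇒ definite ⇒ every region one sign ⇒ single well

well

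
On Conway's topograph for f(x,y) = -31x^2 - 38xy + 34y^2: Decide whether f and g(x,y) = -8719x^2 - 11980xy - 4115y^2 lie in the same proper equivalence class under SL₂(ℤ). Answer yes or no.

D₁ = 5660, D₂ = 5660
river cycle of f (length 20): (34, 38, -31), (-31, 24, 41), (41, 58, -14), (-14, 54, 49), (49, 44, -19), (-19, 70, 10), (10, 70, -19), (-19, 44, 49), (49, 54, -14), (-14, 58, 41), … (10 more)
river cycle of g (length 20): (-31, 24, 41), (41, 58, -14), (-14, 54, 49), (49, 44, -19), (-19, 70, 10), (10, 70, -19), (-19, 44, 49), (49, 54, -14), (-14, 58, 41), (41, 24, -31), … (10 more)
cycles coincide ⇒ equivalent

yes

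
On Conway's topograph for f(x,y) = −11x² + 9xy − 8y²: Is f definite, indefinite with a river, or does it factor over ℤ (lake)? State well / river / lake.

D = b²−4ac = 9² − 4·(-11)·(-8) = -271
D < 0 ⇒ definite ⇒ every region one sign ⇒ single well

well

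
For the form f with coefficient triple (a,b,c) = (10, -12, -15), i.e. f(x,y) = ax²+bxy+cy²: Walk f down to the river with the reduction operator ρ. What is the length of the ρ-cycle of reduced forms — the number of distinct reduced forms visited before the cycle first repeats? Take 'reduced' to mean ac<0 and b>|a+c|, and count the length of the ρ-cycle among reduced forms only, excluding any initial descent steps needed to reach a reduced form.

D = 744, ⌊√D⌋ = 27
descent: ρ → (-15,12,10)  [lands on river]
river: ρ → (10,8,-17)
river: ρ → (-17,26,1)
river: ρ → (1,26,-17)
river: ρ → (-17,8,10)
river: ρ → (10,12,-15)
river: ρ → (-15,18,7)
river: ρ → (7,24,-6)
river: ρ → (-6,24,7)
river: ρ → (7,18,-15)
ρ-cycle length = 10 (tail of 1 descent step not counted)

10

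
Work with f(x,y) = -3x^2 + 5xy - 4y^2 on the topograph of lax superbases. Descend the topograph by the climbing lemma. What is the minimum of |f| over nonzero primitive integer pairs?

translate: b→1 (≡-5 mod 6), so (3,-5,4)→(3,1,2)
flip: (3,1,2)→(2,-1,3)
reduced (well bottom): (2,-1,3) with a≤c, −a<b≤a
well minimum |f| = |-2| = 2 (negative-definite)

2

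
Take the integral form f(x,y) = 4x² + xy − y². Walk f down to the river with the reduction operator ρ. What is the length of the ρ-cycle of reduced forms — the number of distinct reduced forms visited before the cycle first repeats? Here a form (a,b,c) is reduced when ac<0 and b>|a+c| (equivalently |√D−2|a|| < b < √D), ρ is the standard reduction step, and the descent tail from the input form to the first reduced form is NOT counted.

D = 17, ⌊√D⌋ = 4
descent: ρ → (-1,3,2)  [lands on river]
river: ρ → (2,1,-2)
river: ρ → (-2,3,1)
river: ρ → (1,3,-2)
river: ρ → (-2,1,2)
river: ρ → (2,3,-1)
ρ-cycle length = 6 (tail of 1 descent step not counted)

6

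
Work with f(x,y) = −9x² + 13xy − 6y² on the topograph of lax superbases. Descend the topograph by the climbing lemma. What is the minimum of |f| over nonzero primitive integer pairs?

translate: b→5 (≡-13 mod 18), so (9,-13,6)→(9,5,2)
flip: (9,5,2)→(2,-5,9)
translate: b→-1 (≡-5 mod 4), so (2,-5,9)→(2,-1,6)
reduced (well bottom): (2,-1,6) with a≤c, −a<b≤a
well minimum |f| = |-2| = 2 (negative-definite)

2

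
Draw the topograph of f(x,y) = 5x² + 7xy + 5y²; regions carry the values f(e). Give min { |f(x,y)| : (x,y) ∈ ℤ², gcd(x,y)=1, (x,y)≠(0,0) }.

translate: b→-3 (≡7 mod 10), so (5,7,5)→(5,-3,3)
flip: (5,-3,3)→(3,3,5)
reduced (well bottom): (3,3,5) with a≤c, −a<b≤a
well minimum = a = 3

3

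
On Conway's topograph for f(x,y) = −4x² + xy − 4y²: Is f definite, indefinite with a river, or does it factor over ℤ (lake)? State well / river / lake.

D = b²−4ac = 1² − 4·(-4)·(-4) = -63
D < 0 ⇒ definite ⇒ every region one sign ⇒ single well

well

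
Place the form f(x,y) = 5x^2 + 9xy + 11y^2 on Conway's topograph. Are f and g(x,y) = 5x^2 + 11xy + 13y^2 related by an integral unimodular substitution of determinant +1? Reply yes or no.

D₁ = -139, D₂ = -139
f: translate: b→-1 (≡9 mod 10), so (5,9,11)→(5,-1,7)
f: reduced (well bottom): (5,-1,7) with a≤c, −a<b≤a
g: translate: b→1 (≡11 mod 10), so (5,11,13)→(5,1,7)
g: reduced (well bottom): (5,1,7) with a≤c, −a<b≤a
reduced forms (5, -1, 7) vs (5, 1, 7) ⇒ inequivalent

no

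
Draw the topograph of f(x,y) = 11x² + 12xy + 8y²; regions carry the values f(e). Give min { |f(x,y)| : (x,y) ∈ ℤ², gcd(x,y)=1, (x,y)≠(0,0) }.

translate: b→-10 (≡12 mod 22), so (11,12,8)→(11,-10,7)
flip: (11,-10,7)→(7,10,11)
translate: b→-4 (≡10 mod 14), so (7,10,11)→(7,-4,8)
reduced (well bottom): (7,-4,8) with a≤c, −a<b≤a
well minimum = a = 7

7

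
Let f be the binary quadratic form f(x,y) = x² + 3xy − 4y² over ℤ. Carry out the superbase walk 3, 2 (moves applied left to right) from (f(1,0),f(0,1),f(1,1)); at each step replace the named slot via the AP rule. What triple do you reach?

start (1,-4,0) = (f(1,0),f(0,1),f(1,1))
replace slot 3: 2·(1+(-4)) − 0 = -6 → (1,-4,-6)
replace slot 2: 2·(1+(-6)) − (-4) = -6 → (1,-6,-6)

1,-6,-6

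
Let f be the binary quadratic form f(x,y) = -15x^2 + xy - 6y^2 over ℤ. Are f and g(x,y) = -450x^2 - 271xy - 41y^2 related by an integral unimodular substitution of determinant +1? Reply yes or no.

D₁ = -359, D₂ = -359
f is negative-definite; reduce −f:
−f: flip: (15,-1,6)→(6,1,15)
−f: reduced (well bottom): (6,1,15) with a≤c, −a<b≤a
flip sign back: reduced form of f is (-6,-1,-15)
g is negative-definite; reduce −g:
−g: flip: (450,271,41)→(41,-271,450)
−g: translate: b→-25 (≡-271 mod 82), so (41,-271,450)→(41,-25,6)
−g: flip: (41,-25,6)→(6,25,41)
−g: translate: b→1 (≡25 mod 12), so (6,25,41)→(6,1,15)
−g: reduced (well bottom): (6,1,15) with a≤c, −a<b≤a
flip sign back: reduced form of g is (-6,-1,-15)
reduced forms (-6, -1, -15) vs (-6, -1, -15) ⇒ equivalent

yes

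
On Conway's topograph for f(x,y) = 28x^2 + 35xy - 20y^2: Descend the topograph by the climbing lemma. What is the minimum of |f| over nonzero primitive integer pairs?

river: ρ → (-20,45,18)
river: ρ → (18,27,-38)
river: ρ → (-38,49,7)
river: ρ → (7,49,-38)
river: ρ → (-38,27,18)
river: ρ → (18,45,-20)
river: ρ → (-20,35,28)
river: ρ → (28,21,-27)
river: ρ → (-27,33,22)
river: ρ → (22,55,-5)
river: ρ → (-5,55,22)
river: ρ → (22,33,-27)
river: ρ → (-27,21,28)
river: ρ → (28,35,-20)
closes: descent 0, river 14
min |a| on river = 5

5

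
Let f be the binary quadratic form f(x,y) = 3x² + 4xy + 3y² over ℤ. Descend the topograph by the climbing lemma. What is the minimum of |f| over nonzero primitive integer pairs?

translate: b→-2 (≡4 mod 6), so (3,4,3)→(3,-2,2)
flip: (3,-2,2)→(2,2,3)
reduced (well bottom): (2,2,3) with a≤c, −a<b≤a
well minimum = a = 2

2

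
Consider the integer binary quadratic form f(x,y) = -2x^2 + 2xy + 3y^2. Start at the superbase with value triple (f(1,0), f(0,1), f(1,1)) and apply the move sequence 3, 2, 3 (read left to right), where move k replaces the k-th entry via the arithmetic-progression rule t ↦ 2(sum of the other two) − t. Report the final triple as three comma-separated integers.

start (-2,3,3) = (f(1,0),f(0,1),f(1,1))
replace slot 3: 2·((-2)+3) − 3 = -1 → (-2,3,-1)
replace slot 2: 2·((-2)+(-1)) − 3 = -9 → (-2,-9,-1)
replace slot 3: 2·((-2)+(-9)) − (-1) = -21 → (-2,-9,-21)

-2,-9,-21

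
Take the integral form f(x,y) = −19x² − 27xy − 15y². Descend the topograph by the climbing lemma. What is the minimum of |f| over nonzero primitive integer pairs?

translate: b→-11 (≡27 mod 38), so (19,27,15)→(19,-11,7)
flip: (19,-11,7)→(7,11,19)
translate: b→-3 (≡11 mod 14), so (7,11,19)→(7,-3,15)
reduced (well bottom): (7,-3,15) with a≤c, −a<b≤a
well minimum |f| = |-7| = 7 (negative-definite)

7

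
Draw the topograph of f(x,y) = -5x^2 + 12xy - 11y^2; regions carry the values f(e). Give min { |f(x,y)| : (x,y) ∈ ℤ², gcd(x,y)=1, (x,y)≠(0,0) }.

translate: b→-2 (≡-12 mod 10), so (5,-12,11)→(5,-2,4)
flip: (5,-2,4)→(4,2,5)
reduced (well bottom): (4,2,5) with a≤c, −a<b≤a
well minimum |f| = |-4| = 4 (negative-definite)

4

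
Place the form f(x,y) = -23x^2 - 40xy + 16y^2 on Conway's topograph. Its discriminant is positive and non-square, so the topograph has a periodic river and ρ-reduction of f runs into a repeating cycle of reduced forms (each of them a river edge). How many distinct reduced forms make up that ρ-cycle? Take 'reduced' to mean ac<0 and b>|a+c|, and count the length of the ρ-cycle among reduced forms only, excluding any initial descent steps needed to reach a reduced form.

D = 3072, ⌊√D⌋ = 55
descent: ρ → (16,40,-23)  [lands on river]
river: ρ → (-23,52,4)
river: ρ → (4,52,-23)
river: ρ → (-23,40,16)
river: ρ → (16,24,-39)
river: ρ → (-39,54,1)
river: ρ → (1,54,-39)
river: ρ → (-39,24,16)
ρ-cycle length = 8 (tail of 1 descent step not counted)

8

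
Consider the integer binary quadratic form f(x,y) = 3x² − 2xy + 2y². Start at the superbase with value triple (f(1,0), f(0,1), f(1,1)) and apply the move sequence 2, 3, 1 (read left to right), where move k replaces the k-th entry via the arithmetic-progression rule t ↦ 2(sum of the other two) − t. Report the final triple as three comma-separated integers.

start (3,2,3) = (f(1,0),f(0,1),f(1,1))
replace slot 2: 2·(3+3) − 2 = 10 → (3,10,3)
replace slot 3: 2·(3+10) − 3 = 23 → (3,10,23)
replace slot 1: 2·(10+23) − 3 = 63 → (63,10,23)

63,10,23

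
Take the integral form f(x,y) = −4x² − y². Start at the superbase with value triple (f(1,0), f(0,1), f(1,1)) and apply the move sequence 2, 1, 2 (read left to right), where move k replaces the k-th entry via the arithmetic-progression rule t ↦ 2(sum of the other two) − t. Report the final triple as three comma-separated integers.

start (-4,-1,-5) = (f(1,0),f(0,1),f(1,1))
replace slot 2: 2·((-4)+(-5)) − (-1) = -17 → (-4,-17,-5)
replace slot 1: 2·((-17)+(-5)) − (-4) = -40 → (-40,-17,-5)
replace slot 2: 2·((-40)+(-5)) − (-17) = -73 → (-40,-73,-5)

-40,-73,-5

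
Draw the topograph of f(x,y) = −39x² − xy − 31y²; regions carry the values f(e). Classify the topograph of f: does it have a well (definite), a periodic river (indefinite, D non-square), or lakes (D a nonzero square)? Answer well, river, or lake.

D = b²−4ac = (-1)² − 4·(-39)·(-31) = -4835
D < 0 ⇒ definite ⇒ every region one sign ⇒ single well

well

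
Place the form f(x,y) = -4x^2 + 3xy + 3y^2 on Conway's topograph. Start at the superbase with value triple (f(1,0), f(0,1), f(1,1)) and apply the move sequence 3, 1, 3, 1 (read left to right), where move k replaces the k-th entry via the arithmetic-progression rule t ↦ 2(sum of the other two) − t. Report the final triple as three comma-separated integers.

start (-4,3,2) = (f(1,0),f(0,1),f(1,1))
replace slot 3: 2·((-4)+3) − 2 = -4 → (-4,3,-4)
replace slot 1: 2·(3+(-4)) − (-4) = 2 → (2,3,-4)
replace slot 3: 2·(2+3) − (-4) = 14 → (2,3,14)
replace slot 1: 2·(3+14) − 2 = 32 → (32,3,14)

32,3,14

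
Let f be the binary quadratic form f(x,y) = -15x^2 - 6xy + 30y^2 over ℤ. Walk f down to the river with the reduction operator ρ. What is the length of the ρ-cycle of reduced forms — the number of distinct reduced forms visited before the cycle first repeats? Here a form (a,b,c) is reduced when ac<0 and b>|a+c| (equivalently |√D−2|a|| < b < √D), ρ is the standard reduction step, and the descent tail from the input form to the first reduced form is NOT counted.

D = 1836, ⌊√D⌋ = 42
descent: ρ → (30,6,-15)
descent: ρ → (-15,24,21)  [lands on river]
river: ρ → (21,18,-18)
river: ρ → (-18,18,21)
river: ρ → (21,24,-15)
river: ρ → (-15,36,9)
river: ρ → (9,36,-15)
ρ-cycle length = 6 (tail of 2 descent steps not counted)

6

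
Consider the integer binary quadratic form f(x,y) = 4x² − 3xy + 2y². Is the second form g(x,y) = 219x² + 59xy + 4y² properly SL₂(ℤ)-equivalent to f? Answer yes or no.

D₁ = -23, D₂ = -23
f: flip: (4,-3,2)→(2,3,4)
f: translate: b→-1 (≡3 mod 4), so (2,3,4)→(2,-1,3)
f: reduced (well bottom): (2,-1,3) with a≤c, −a<b≤a
g: flip: (219,59,4)→(4,-59,219)
g: translate: b→-3 (≡-59 mod 8), so (4,-59,219)→(4,-3,2)
g: flip: (4,-3,2)→(2,3,4)
g: translate: b→-1 (≡3 mod 4), so (2,3,4)→(2,-1,3)
g: reduced (well bottom): (2,-1,3) with a≤c, −a<b≤a
reduced forms (2, -1, 3) vs (2, -1, 3) ⇒ equivalent

yes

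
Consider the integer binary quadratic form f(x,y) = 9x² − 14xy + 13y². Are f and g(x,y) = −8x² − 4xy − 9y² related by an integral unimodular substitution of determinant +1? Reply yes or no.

D₁ = -272, D₂ = -272
f: translate: b→4 (≡-14 mod 18), so (9,-14,13)→(9,4,8)
f: flip: (9,4,8)→(8,-4,9)
f: reduced (well bottom): (8,-4,9) with a≤c, −a<b≤a
g is negative-definite; reduce −g:
−g: reduced (well bottom): (8,4,9) with a≤c, −a<b≤a
flip sign back: reduced form of g is (-8,-4,-9)
reduced forms (8, -4, 9) vs (-8, -4, -9) ⇒ inequivalent

no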